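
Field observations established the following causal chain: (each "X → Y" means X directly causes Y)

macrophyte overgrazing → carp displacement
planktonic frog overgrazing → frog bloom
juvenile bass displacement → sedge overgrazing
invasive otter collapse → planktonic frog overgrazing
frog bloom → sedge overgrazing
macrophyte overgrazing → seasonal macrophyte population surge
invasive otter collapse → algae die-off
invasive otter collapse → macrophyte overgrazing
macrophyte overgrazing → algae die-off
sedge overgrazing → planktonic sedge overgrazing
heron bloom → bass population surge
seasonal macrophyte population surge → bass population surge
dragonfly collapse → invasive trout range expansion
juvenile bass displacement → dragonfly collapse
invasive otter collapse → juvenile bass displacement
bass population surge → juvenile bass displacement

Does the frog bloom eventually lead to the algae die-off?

No

The frog bloom leads to the sedge overgrazing, the planktonic sedge overgrazing; the algae die-off is not among them.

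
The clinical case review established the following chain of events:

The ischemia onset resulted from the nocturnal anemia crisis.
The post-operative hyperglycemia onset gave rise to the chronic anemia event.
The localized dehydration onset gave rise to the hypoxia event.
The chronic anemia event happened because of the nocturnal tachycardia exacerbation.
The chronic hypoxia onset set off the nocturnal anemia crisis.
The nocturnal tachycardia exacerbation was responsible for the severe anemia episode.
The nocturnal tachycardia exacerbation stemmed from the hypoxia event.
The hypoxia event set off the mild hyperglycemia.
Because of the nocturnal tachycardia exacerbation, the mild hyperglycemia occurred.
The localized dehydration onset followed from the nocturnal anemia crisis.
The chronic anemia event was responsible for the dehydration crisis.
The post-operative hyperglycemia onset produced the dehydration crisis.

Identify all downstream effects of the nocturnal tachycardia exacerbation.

the chronic anemia event, the dehydration crisis, the mild hyperglycemia, the severe anemia episode

Direct effects: the mild hyperglycemia, the chronic anemia event, the severe anemia episode.
2 steps out: the dehydration crisis.
Not reachable from it: the chronic hypoxia onset, the nocturnal anemia crisis, the localized dehydration onset, the hypoxia event, the ischemia onset, the post-operative hyperglycemia onset.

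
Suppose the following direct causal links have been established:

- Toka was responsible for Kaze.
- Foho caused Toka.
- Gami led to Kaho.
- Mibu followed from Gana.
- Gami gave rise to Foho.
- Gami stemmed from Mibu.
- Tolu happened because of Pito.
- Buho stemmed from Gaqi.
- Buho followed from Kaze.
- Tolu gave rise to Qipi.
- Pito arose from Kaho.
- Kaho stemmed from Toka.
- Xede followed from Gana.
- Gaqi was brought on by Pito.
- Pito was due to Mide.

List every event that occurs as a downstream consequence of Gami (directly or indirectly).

Direct effects: Foho, Kaho.
2 steps out: Toka, Pito.
3 steps out: Kaze, Tolu, Gaqi.
4 steps out: Qipi, Buho.
Not reachable from it: Gana, Mibu, Xede, Mide.

Buho, Foho, Gaqi, Kaho, Kaze, Pito, Qipi, Toka, Tolu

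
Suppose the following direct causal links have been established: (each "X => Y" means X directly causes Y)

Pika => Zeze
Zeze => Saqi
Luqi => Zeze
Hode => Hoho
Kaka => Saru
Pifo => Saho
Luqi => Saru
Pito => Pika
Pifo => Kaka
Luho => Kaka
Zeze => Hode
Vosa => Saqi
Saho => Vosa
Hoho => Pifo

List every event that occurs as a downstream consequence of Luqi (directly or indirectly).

Hode, Hoho, Kaka, Pifo, Saho, Saqi, Saru, Vosa, Zeze

Direct effects: Zeze, Saru.
2 steps out: Hode, Saqi.
3 steps out: Hoho.
4 steps out: Pifo.
5 steps out: Saho, Kaka.
6 steps out: Vosa.
Not reachable from it: Pito, Pika, Luho.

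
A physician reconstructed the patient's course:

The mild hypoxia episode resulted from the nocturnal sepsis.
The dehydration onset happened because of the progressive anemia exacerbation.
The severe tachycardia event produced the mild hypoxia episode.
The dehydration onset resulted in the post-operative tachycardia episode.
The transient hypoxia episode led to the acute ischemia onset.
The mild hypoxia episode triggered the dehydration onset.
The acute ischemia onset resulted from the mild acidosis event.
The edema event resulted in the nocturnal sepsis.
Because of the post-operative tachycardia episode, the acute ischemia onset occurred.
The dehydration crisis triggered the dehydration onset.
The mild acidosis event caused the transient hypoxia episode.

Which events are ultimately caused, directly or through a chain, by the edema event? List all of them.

the acute ischemia onset, the dehydration onset, the mild hypoxia episode, the nocturnal sepsis, the post-operative tachycardia episode

Direct effects: the nocturnal sepsis.
2 steps out: the mild hypoxia episode.
3 steps out: the dehydration onset.
4 steps out: the post-operative tachycardia episode.
5 steps out: the acute ischemia onset.
Not reachable from it: the severe tachycardia event, the mild acidosis event, the dehydration crisis, the transient hypoxia episode, the progressive anemia exacerbation.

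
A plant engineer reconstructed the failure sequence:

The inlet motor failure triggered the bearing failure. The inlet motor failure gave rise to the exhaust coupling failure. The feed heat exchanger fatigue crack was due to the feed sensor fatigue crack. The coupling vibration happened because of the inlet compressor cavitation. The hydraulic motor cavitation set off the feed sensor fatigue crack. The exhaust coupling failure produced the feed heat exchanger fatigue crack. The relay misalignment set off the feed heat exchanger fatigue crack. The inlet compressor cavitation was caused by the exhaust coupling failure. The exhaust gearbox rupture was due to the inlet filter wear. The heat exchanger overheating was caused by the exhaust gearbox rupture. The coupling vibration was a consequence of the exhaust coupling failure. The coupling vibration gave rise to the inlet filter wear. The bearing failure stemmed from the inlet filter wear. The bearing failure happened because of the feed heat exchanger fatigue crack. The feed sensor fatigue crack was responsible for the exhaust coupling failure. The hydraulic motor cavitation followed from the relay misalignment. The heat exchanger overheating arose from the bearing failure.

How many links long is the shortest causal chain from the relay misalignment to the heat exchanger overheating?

Shortest chain: the relay misalignment → the feed heat exchanger fatigue crack → the bearing failure → the heat exchanger overheating.

3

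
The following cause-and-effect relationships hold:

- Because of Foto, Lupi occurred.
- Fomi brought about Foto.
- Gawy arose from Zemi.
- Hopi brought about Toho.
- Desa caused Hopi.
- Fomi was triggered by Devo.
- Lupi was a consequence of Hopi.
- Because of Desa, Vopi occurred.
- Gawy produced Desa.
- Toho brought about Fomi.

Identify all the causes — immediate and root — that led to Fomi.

Immediate causes of Fomi: Toho, Devo.
Further upstream: Zemi, Gawy, Desa, Hopi.

Desa, Devo, Gawy, Hopi, Toho, Zemi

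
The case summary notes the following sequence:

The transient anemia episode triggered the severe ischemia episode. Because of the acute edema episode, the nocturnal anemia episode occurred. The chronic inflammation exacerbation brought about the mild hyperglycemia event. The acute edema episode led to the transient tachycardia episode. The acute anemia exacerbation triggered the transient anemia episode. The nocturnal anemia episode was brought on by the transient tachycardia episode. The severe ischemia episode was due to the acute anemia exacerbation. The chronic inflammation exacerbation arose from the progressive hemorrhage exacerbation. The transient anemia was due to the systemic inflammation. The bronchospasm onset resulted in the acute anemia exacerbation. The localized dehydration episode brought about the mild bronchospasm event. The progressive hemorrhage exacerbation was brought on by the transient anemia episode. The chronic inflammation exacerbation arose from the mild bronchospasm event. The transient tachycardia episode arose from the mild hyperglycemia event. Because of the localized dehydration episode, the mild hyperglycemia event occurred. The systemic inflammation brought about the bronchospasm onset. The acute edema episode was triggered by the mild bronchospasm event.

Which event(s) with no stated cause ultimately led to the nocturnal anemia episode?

the localized dehydration episode, the systemic inflammation

Tracing upstream from the nocturnal anemia episode: the nocturnal anemia episode ← the transient tachycardia episode ← the mild hyperglycemia event ← the chronic inflammation exacerbation ← the progressive hemorrhage exacerbation ← the transient anemia episode ← the acute anemia exacerbation ← the bronchospasm onset ← the systemic inflammation.
A separate upstream branch: the nocturnal anemia episode ← the acute edema episode ← the mild bronchospasm event ← the localized dehydration episode.
Each of those chain origins has no stated cause.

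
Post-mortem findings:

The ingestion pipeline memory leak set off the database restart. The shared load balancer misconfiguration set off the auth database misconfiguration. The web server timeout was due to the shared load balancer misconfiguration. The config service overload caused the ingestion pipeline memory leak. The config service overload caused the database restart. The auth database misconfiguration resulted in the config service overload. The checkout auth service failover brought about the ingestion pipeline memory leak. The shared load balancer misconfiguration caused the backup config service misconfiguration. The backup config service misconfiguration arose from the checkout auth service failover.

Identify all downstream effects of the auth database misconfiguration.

Direct effects: the config service overload.
2 steps out: the ingestion pipeline memory leak, the database restart.
Not reachable from it: the checkout auth service failover, the shared load balancer misconfiguration, the backup config service misconfiguration, the web server timeout.

the config service overload, the database restart, the ingestion pipeline memory leak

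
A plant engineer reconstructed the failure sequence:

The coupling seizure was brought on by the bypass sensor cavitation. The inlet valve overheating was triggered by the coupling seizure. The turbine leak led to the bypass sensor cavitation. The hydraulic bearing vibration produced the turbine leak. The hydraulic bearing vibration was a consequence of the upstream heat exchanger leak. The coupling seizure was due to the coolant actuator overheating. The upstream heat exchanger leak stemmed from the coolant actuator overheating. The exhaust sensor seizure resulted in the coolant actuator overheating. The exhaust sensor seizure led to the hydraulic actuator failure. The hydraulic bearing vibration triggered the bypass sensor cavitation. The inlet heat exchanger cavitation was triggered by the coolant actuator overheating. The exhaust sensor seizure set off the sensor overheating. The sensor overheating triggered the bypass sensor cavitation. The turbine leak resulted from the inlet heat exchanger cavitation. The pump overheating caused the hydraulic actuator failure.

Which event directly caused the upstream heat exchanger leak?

Upstream contributors include the exhaust sensor seizure, but only the coolant actuator overheating feeds directly into the upstream heat exchanger leak.

the coolant actuator overheating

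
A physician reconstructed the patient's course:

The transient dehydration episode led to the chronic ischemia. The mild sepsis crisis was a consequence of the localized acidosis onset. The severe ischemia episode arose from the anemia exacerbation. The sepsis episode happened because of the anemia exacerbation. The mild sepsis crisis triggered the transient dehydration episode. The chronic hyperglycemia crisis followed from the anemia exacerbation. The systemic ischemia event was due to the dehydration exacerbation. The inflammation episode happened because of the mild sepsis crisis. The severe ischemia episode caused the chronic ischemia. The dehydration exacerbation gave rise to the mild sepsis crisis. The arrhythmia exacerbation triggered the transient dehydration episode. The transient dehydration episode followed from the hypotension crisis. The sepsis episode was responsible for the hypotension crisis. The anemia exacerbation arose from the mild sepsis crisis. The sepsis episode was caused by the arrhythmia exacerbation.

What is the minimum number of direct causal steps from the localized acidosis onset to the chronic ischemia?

3

Shortest chain: the localized acidosis onset → the mild sepsis crisis → the transient dehydration episode → the chronic ischemia.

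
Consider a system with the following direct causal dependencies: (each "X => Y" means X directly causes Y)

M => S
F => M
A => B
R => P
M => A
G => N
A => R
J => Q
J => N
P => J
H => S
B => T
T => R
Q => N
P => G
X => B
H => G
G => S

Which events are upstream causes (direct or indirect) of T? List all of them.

A, B, F, M, X

Immediate cause of T: B.
Further upstream: X, F, M, A.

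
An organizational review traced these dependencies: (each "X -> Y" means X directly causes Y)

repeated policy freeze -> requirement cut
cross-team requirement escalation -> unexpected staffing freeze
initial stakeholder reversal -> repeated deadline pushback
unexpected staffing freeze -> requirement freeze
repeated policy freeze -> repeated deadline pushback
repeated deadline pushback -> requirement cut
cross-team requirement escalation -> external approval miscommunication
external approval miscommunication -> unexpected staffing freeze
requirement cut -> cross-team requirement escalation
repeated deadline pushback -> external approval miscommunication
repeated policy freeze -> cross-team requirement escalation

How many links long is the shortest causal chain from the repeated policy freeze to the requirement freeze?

3

Shortest chain: the repeated policy freeze → the cross-team requirement escalation → the unexpected staffing freeze → the requirement freeze.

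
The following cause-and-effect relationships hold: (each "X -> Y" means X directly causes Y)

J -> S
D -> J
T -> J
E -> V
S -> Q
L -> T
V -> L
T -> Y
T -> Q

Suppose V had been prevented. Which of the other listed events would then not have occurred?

L, T, Y

Downstream of V: L, T, J, S, Q, Y.
Of those, still caused via another path: J, S, Q.
The remainder have no surviving cause.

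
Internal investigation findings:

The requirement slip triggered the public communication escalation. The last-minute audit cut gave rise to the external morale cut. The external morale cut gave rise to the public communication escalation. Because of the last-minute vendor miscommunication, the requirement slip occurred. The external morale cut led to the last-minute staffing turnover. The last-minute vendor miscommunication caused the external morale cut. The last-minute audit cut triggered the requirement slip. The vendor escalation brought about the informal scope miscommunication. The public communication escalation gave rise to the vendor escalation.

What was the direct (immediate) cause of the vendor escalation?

Upstream contributors include the last-minute vendor miscommunication, the last-minute audit cut, the external morale cut, the requirement slip, but only the public communication escalation feeds directly into the vendor escalation.

the public communication escalation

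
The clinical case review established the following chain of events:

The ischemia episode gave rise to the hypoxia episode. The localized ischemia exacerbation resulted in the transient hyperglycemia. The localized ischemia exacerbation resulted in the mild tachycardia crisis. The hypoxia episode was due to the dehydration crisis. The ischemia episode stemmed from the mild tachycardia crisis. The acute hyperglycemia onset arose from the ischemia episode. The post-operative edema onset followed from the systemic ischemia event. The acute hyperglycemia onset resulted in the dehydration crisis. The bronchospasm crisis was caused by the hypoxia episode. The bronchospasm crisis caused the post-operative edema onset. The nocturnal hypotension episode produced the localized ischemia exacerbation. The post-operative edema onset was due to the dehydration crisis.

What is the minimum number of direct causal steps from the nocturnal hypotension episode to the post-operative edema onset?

6

Shortest chain: the nocturnal hypotension episode → the localized ischemia exacerbation → the mild tachycardia crisis → the ischemia episode → the acute hyperglycemia onset → the dehydration crisis → the post-operative edema onset.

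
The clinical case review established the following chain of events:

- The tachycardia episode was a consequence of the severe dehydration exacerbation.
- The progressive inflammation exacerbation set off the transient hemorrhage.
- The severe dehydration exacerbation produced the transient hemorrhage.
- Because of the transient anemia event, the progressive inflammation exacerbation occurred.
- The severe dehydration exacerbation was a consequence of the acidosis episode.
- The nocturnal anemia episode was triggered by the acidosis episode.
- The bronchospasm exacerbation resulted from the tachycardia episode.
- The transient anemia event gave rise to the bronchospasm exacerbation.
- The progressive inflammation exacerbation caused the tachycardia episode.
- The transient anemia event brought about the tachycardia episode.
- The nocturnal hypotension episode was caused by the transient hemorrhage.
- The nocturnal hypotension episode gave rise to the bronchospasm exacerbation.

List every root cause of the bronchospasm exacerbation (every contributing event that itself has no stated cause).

Tracing upstream from the bronchospasm exacerbation: the bronchospasm exacerbation ← the tachycardia episode ← the severe dehydration exacerbation ← the acidosis episode.
A separate upstream branch: the bronchospasm exacerbation ← the transient anemia event.
Each of those chain origins has no stated cause.

the acidosis episode, the transient anemia event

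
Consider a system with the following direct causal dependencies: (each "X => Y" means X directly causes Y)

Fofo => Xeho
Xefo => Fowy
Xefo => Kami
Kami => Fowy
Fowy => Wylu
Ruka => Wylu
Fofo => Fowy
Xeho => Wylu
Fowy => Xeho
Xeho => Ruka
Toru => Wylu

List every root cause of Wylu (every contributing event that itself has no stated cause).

Tracing upstream from Wylu: Wylu ← Fowy ← Xefo.
A separate upstream branch: Wylu ← Fowy ← Fofo.
A separate upstream branch: Wylu ← Toru.
Each of those chain origins has no stated cause.

Fofo, Toru, Xefo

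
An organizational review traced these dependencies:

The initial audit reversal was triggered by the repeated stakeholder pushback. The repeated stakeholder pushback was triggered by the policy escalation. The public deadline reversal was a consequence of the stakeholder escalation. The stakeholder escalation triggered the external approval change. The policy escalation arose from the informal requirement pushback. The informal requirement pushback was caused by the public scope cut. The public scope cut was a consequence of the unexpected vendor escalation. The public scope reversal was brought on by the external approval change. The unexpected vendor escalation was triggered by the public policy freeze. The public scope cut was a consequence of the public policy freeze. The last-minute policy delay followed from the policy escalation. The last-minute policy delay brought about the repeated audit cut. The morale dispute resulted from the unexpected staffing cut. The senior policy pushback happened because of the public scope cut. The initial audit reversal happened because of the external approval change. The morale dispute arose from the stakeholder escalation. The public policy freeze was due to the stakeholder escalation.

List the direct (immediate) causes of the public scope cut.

Upstream contributors include the stakeholder escalation, but only the public policy freeze, the unexpected vendor escalation feed directly into the public scope cut.

the public policy freeze, the unexpected vendor escalation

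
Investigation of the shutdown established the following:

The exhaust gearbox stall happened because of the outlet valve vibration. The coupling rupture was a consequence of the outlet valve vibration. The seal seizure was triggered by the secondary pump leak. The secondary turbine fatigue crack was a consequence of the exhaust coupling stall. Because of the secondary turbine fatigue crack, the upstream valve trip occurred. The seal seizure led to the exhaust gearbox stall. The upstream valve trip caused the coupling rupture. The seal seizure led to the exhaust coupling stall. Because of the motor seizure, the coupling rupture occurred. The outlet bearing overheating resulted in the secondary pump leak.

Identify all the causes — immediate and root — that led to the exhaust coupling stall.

the outlet bearing overheating, the seal seizure, the secondary pump leak

Immediate cause of the exhaust coupling stall: the seal seizure.
Further upstream: the outlet bearing overheating, the secondary pump leak.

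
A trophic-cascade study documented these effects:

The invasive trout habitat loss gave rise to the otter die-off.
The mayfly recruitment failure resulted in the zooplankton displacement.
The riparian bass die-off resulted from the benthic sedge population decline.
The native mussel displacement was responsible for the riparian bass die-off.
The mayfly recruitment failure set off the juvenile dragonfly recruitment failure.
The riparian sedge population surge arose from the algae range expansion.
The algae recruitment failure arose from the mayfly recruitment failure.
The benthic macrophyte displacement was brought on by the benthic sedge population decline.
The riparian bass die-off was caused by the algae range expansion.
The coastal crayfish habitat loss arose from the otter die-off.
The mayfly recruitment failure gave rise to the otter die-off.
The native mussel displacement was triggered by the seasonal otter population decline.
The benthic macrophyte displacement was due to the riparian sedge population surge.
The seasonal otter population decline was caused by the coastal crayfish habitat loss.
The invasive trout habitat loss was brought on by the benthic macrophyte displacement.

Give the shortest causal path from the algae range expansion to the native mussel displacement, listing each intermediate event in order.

the algae range expansion → the riparian sedge population surge
the riparian sedge population surge → the benthic macrophyte displacement
the benthic macrophyte displacement → the invasive trout habitat loss
the invasive trout habitat loss → the otter die-off
the otter die-off → the coastal crayfish habitat loss
the coastal crayfish habitat loss → the seasonal otter population decline
the seasonal otter population decline → the native mussel displacement
Length: 7 steps.

the algae range expansion → the riparian sedge population surge → the benthic macrophyte displacement → the invasive trout habitat loss → the otter die-off → the coastal crayfish habitat loss → the seasonal otter population decline → the native mussel displacement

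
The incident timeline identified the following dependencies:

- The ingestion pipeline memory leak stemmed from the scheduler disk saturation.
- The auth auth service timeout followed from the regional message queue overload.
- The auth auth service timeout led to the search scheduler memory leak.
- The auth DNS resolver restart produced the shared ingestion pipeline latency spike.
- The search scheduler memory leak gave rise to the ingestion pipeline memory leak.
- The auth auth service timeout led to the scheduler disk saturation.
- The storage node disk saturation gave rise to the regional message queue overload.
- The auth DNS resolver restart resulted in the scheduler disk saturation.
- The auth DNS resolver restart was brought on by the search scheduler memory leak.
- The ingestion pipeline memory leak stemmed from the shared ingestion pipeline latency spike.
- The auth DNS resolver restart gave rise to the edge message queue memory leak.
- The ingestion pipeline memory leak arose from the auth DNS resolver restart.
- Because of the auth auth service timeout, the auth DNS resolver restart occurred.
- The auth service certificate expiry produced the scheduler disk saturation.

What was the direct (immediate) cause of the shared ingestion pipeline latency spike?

Upstream contributors include the storage node disk saturation, the regional message queue overload, the auth auth service timeout, the search scheduler memory leak, but only the auth DNS resolver restart feeds directly into the shared ingestion pipeline latency spike.

the auth DNS resolver restart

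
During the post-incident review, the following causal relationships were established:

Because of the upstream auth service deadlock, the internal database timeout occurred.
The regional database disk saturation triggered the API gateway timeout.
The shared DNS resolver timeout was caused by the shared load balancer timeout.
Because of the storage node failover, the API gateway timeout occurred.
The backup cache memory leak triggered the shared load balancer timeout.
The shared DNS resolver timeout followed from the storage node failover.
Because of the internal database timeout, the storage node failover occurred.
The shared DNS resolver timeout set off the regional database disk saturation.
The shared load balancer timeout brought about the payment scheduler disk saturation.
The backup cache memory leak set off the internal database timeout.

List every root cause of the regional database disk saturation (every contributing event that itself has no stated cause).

the backup cache memory leak, the upstream auth service deadlock

Tracing upstream from the regional database disk saturation: the regional database disk saturation ← the shared DNS resolver timeout ← the shared load balancer timeout ← the backup cache memory leak.
A separate upstream branch: the regional database disk saturation ← the shared DNS resolver timeout ← the storage node failover ← the internal database timeout ← the upstream auth service deadlock.
Each of those chain origins has no stated cause.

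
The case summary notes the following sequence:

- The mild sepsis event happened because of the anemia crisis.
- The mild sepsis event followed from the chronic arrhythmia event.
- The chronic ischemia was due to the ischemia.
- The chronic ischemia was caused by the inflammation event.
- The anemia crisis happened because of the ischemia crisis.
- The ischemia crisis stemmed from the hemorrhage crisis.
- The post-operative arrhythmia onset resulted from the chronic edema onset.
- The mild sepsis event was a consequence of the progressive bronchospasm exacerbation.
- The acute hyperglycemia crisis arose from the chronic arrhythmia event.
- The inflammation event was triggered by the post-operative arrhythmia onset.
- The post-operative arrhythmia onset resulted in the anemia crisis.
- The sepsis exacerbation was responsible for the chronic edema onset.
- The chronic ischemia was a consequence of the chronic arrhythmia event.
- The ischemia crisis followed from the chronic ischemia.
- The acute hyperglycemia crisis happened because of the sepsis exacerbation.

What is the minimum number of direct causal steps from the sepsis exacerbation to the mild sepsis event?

Shortest chain: the sepsis exacerbation → the chronic edema onset → the post-operative arrhythmia onset → the anemia crisis → the mild sepsis event.

4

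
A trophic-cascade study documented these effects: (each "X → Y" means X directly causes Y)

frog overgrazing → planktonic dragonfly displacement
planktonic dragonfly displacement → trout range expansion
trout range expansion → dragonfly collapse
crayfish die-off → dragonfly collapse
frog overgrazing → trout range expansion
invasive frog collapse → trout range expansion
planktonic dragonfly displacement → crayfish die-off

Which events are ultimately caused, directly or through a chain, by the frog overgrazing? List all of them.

Direct effects: the planktonic dragonfly displacement, the trout range expansion.
2 steps out: the crayfish die-off, the dragonfly collapse.
Not reachable from it: the invasive frog collapse.

the crayfish die-off, the dragonfly collapse, the planktonic dragonfly displacement, the trout range expansion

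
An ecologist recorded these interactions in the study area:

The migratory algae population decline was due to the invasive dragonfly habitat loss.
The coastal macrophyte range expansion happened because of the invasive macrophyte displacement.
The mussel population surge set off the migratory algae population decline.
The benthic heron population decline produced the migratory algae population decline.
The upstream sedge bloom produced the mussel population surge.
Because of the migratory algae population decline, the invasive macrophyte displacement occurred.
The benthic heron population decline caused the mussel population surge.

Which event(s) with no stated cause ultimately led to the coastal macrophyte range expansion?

Tracing upstream from the coastal macrophyte range expansion: the coastal macrophyte range expansion ← the invasive macrophyte displacement ← the migratory algae population decline ← the benthic heron population decline.
A separate upstream branch: the coastal macrophyte range expansion ← the invasive macrophyte displacement ← the migratory algae population decline ← the invasive dragonfly habitat loss.
A separate upstream branch: the coastal macrophyte range expansion ← the invasive macrophyte displacement ← the migratory algae population decline ← the mussel population surge ← the upstream sedge bloom.
Each of those chain origins has no stated cause.

the benthic heron population decline, the invasive dragonfly habitat loss, the upstream sedge bloom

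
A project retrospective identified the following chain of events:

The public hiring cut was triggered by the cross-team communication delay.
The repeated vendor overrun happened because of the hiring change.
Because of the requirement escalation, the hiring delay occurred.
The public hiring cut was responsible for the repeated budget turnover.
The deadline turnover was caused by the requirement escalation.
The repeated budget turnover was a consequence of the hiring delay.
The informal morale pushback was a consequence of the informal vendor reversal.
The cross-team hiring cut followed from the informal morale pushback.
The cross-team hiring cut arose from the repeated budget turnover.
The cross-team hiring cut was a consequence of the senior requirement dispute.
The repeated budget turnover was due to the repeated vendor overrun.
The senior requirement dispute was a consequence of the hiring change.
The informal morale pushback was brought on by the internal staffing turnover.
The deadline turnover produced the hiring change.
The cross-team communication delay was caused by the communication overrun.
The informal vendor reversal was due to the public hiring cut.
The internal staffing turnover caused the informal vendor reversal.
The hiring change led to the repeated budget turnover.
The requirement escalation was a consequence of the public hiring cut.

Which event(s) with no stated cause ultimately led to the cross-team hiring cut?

the communication overrun, the internal staffing turnover

Tracing upstream from the cross-team hiring cut: the cross-team hiring cut ← the repeated budget turnover ← the public hiring cut ← the cross-team communication delay ← the communication overrun.
A separate upstream branch: the cross-team hiring cut ← the informal morale pushback ← the internal staffing turnover.
Each of those chain origins has no stated cause.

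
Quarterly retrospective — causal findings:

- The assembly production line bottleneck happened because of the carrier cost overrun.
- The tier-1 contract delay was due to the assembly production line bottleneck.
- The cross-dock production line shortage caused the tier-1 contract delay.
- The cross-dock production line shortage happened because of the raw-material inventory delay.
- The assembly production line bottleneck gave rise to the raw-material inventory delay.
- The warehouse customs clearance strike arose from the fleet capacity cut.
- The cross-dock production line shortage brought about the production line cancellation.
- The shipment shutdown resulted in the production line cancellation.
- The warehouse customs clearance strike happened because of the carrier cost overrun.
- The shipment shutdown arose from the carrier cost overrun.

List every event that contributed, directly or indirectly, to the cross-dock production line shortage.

Immediate cause of the cross-dock production line shortage: the raw-material inventory delay.
Further upstream: the carrier cost overrun, the assembly production line bottleneck.

the assembly production line bottleneck, the carrier cost overrun, the raw-material inventory delay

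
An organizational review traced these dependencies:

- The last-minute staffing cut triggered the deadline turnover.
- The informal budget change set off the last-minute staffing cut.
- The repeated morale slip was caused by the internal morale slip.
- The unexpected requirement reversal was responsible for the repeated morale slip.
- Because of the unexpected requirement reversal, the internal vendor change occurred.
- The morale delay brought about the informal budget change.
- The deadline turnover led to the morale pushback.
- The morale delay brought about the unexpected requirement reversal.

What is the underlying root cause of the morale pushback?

Tracing upstream from the morale pushback: the morale pushback ← the deadline turnover ← the last-minute staffing cut ← the informal budget change ← the morale delay.
The morale delay has no stated cause, so it is the root.

the morale delay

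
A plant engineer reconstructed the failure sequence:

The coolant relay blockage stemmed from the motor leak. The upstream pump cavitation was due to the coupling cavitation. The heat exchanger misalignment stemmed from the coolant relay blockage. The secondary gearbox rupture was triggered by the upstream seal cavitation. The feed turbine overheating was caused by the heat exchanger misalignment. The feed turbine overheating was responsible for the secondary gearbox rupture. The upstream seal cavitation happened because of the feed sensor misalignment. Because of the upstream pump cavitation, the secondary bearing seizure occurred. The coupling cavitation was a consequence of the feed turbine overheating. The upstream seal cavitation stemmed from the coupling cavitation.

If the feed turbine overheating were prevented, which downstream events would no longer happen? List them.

the coupling cavitation, the secondary bearing seizure, the upstream pump cavitation

Downstream of the feed turbine overheating: the coupling cavitation, the upstream seal cavitation, the upstream pump cavitation, the secondary bearing seizure, the secondary gearbox rupture.
Of those, still caused via another path: the upstream seal cavitation, the secondary gearbox rupture.
The remainder have no surviving cause.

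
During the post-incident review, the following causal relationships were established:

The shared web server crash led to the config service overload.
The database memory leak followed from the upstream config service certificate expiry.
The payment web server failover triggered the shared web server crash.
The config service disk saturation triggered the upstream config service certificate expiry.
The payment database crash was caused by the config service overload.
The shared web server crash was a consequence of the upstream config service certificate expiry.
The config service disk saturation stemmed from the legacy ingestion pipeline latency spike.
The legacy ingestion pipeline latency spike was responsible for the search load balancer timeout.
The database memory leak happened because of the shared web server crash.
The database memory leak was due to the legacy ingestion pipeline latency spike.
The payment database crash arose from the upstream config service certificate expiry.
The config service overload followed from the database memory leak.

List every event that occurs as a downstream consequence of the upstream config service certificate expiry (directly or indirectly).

the config service overload, the database memory leak, the payment database crash, the shared web server crash

Direct effects: the shared web server crash, the database memory leak, the payment database crash.
2 steps out: the config service overload.
Not reachable from it: the legacy ingestion pipeline latency spike, the search load balancer timeout, the config service disk saturation, the payment web server failover.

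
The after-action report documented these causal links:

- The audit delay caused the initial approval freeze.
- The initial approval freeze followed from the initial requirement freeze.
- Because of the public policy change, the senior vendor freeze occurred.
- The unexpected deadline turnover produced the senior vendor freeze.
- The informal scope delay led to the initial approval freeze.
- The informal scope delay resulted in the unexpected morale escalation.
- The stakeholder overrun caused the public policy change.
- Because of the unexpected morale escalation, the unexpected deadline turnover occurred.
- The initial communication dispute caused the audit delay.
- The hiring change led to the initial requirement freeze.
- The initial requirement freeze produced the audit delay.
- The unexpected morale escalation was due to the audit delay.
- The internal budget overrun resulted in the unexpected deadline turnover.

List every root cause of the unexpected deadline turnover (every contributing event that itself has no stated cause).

Tracing upstream from the unexpected deadline turnover: the unexpected deadline turnover ← the unexpected morale escalation ← the audit delay ← the initial requirement freeze ← the hiring change.
A separate upstream branch: the unexpected deadline turnover ← the internal budget overrun.
A separate upstream branch: the unexpected deadline turnover ← the unexpected morale escalation ← the audit delay ← the initial communication dispute.
A separate upstream branch: the unexpected deadline turnover ← the unexpected morale escalation ← the informal scope delay.
Each of those chain origins has no stated cause.

the hiring change, the informal scope delay, the initial communication dispute, the internal budget overrun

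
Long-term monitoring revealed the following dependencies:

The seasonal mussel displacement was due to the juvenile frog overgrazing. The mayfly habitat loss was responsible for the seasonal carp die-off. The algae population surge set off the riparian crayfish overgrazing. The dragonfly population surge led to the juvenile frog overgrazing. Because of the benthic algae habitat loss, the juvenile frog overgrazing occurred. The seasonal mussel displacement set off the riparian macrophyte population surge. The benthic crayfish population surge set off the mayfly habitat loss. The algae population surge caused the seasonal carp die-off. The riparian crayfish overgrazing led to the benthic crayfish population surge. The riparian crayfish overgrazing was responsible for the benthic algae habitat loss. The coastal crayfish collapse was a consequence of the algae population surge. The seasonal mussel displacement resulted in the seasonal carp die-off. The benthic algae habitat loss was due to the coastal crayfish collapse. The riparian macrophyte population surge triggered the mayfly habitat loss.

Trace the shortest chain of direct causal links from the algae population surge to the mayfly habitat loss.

the algae population surge → the riparian crayfish overgrazing
the riparian crayfish overgrazing → the benthic crayfish population surge
the benthic crayfish population surge → the mayfly habitat loss
Length: 3 steps.

the algae population surge → the riparian crayfish overgrazing → the benthic crayfish population surge → the mayfly habitat loss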